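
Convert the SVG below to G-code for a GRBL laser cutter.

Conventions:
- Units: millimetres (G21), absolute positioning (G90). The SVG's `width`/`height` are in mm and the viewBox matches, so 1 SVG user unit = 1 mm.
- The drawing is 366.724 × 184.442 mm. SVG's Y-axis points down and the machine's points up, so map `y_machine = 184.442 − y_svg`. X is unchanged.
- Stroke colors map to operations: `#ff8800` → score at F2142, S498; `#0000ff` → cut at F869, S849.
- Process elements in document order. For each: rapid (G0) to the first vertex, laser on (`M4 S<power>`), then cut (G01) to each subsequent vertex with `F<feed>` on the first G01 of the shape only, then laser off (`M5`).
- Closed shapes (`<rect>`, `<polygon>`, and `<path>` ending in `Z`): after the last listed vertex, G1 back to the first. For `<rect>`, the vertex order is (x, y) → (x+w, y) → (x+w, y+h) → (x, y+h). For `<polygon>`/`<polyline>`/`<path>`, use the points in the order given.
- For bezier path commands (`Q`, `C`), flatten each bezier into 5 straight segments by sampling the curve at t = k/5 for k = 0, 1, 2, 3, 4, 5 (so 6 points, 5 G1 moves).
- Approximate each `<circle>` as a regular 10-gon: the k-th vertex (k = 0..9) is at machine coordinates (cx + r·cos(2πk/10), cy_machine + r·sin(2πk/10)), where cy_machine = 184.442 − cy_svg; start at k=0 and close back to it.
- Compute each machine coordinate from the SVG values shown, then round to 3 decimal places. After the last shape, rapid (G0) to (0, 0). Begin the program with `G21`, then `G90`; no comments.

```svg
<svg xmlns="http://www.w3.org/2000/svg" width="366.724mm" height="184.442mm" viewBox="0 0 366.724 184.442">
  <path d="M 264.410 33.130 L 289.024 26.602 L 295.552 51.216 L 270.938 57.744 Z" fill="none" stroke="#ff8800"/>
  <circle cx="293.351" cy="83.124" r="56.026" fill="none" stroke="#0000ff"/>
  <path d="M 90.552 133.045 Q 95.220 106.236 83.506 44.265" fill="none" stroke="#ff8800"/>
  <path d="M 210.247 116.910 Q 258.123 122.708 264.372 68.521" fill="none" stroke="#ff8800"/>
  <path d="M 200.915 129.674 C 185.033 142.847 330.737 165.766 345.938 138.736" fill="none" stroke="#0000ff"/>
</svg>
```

G21
G90
G0 X264.410 Y151.312
M4 S498
G01 X289.024 Y157.840 F2142
G01 X295.552 Y133.226
G01 X270.938 Y126.698
G01 X264.410 Y151.312
M5
G0 X349.377 Y101.318
M4 S849
G01 X338.677 Y134.249 F869
G01 X310.664 Y154.602
G01 X276.038 Y154.602
G01 X248.025 Y134.249
G01 X237.325 Y101.318
G01 X248.025 Y68.387
G01 X276.038 Y48.034
G01 X310.664 Y48.034
G01 X338.677 Y68.387
G01 X349.377 Y101.318
M5
G0 X90.552 Y51.397
M4 S498
G01 X91.764 Y63.527 F2142
G01 X91.665 Y78.470
G01 X90.256 Y96.226
G01 X87.536 Y116.795
G01 X83.506 Y140.177
M5
G0 X210.247 Y67.532
M4 S498
G01 X227.732 Y67.612 F2142
G01 X241.887 Y72.491
G01 X252.712 Y82.169
G01 X260.207 Y96.646
G01 X264.372 Y115.921
M5
G0 X200.915 Y54.768
M4 S849
G01 X208.439 Y46.172 F869
G01 X240.724 Y38.103
G01 X283.749 Y33.425
G01 X323.494 Y35.004
G01 X345.938 Y45.706
M5
G0 X0.000 Y0.000

1 u = 1 mm; y_m = 184.442 − y.

[1] `<path>` regular polygon, #ff8800→score S498 F2142: (264.410,151.312) → (289.024,157.840) → (295.552,133.226) → (270.938,126.698) → (264.410,151.312) (closed)

[2] `<circle>` circle, #0000ff→cut S849 F869: (349.377,101.318) → (338.677,134.249) → (310.664,154.602) → (276.038,154.602) → (248.025,134.249) → (237.325,101.318) → (248.025,68.387) → (276.038,48.034) → (310.664,48.034) → (338.677,68.387) → (349.377,101.318) (closed)

[3] `<path>` quadratic bezier, #ff8800→score S498 F2142: (90.552,51.397) → (91.764,63.527) → (91.665,78.470) → (90.256,96.226) → (87.536,116.795) → (83.506,140.177)

[4] `<path>` quadratic bezier, #ff8800→score S498 F2142: (210.247,67.532) → (227.732,67.612) → (241.887,72.491) → (252.712,82.169) → (260.207,96.646) → (264.372,115.921)

[5] `<path>` cubic bezier, #0000ff→cut S849 F869: (200.915,54.768) → (208.439,46.172) → (240.724,38.103) → (283.749,33.425) → (323.494,35.004) → (345.938,45.706)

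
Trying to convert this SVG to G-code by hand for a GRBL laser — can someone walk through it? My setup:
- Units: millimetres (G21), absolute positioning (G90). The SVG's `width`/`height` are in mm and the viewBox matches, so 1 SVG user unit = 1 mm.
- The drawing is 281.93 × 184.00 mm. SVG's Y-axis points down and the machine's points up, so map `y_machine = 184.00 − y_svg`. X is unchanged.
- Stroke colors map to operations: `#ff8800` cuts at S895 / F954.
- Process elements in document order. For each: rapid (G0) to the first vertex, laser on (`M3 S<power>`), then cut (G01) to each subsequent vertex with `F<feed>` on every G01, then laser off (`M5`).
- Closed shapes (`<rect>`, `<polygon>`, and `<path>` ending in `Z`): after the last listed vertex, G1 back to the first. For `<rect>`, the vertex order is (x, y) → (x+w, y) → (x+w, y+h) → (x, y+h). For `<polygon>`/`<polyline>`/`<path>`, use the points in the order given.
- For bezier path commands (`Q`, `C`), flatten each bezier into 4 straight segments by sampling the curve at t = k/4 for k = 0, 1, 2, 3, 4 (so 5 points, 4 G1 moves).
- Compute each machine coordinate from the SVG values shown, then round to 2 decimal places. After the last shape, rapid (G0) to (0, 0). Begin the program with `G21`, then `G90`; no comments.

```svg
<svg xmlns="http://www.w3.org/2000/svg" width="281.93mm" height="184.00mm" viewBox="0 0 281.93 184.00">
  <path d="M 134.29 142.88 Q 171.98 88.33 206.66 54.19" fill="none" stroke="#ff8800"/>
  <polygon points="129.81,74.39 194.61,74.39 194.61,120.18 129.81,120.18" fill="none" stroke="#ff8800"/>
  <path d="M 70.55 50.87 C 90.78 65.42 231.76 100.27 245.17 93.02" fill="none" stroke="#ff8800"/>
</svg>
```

G21
G90
G0 X134.29 Y41.12
M3 S895
G01 X152.95 Y67.12 F954
G01 X171.23 Y90.57 F954
G01 X189.13 Y111.46 F954
G01 X206.66 Y129.81 F954
M5
G0 X129.81 Y109.61
M3 S895
G01 X194.61 Y109.61 F954
G01 X194.61 Y63.82 F954
G01 X129.81 Y63.82 F954
G01 X129.81 Y109.61 F954
M5
G0 X70.55 Y133.13
M3 S895
G01 X104.48 Y119.39 F954
G01 X160.42 Y103.88 F954
G01 X215.07 Y92.46 F954
G01 X245.17 Y90.98 F954
M5
G0 X0.00 Y0.00

viewBox `0 0 281.93 184.00` with mm width/height → 1 unit = 1 mm. Flip: y_m = 184.00 − y_svg.

**Shape 1** — `<path>` quadratic bezier, stroke `#ff8800` → cut (S895, F954). Control points (SVG): P0=(134.29,142.88), P1=(171.98,88.33), P2=(206.66,54.19); sampled at t=k/4. Machine vertices: (134.29,41.12) → (152.95,67.12) → (171.23,90.57) → (189.13,111.46) → (206.66,129.81). Open path.

**Shape 2** — `<polygon>` rectangle, stroke `#ff8800` → cut (S895, F954). Machine vertices: (129.81,109.61) → (194.61,109.61) → (194.61,63.82) → (129.81,63.82) → (129.81,109.61). Closed: final G1 returns to the first vertex.

**Shape 3** — `<path>` cubic bezier, stroke `#ff8800` → cut (S895, F954). Control points (SVG): P0=(70.55,50.87), P1=(90.78,65.42), P2=(231.76,100.27), P3=(245.17,93.02); sampled at t=k/4. Machine vertices: (70.55,133.13) → (104.48,119.39) → (160.42,103.88) → (215.07,92.46) → (245.17,90.98). Open path.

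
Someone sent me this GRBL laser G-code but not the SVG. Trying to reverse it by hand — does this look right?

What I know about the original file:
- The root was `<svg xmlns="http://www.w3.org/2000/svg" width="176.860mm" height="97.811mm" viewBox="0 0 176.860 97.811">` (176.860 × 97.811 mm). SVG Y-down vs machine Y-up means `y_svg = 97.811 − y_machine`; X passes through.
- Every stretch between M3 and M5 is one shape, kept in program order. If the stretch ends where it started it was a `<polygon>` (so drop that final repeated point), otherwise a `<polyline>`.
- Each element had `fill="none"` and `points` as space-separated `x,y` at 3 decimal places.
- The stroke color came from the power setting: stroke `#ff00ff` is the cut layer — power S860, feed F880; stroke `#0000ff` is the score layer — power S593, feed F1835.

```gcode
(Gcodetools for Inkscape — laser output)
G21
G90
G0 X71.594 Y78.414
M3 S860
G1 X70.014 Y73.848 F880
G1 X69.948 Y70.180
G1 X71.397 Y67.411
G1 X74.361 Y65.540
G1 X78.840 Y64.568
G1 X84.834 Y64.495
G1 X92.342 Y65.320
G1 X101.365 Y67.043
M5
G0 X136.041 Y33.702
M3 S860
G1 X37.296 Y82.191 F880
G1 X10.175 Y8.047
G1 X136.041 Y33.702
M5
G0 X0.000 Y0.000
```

y_svg = 97.811 − y_m. Every run uses S860, so all elements get stroke `#ff00ff` (cut).

[1] open run; points: 71.594,19.397 70.014,23.963 69.948,27.631 71.397,30.400 74.361,32.271 78.840,33.243 84.834,33.316 92.342,32.491 101.365,30.768

[2] closed run; points: 136.041,64.109 37.296,15.620 10.175,89.764

<svg xmlns="http://www.w3.org/2000/svg" width="176.860mm" height="97.811mm" viewBox="0 0 176.860 97.811">
  <polyline points="71.594,19.397 70.014,23.963 69.948,27.631 71.397,30.400 74.361,32.271 78.840,33.243 84.834,33.316 92.342,32.491 101.365,30.768" fill="none" stroke="#ff00ff"/>
  <polygon points="136.041,64.109 37.296,15.620 10.175,89.764" fill="none" stroke="#ff00ff"/>
</svg>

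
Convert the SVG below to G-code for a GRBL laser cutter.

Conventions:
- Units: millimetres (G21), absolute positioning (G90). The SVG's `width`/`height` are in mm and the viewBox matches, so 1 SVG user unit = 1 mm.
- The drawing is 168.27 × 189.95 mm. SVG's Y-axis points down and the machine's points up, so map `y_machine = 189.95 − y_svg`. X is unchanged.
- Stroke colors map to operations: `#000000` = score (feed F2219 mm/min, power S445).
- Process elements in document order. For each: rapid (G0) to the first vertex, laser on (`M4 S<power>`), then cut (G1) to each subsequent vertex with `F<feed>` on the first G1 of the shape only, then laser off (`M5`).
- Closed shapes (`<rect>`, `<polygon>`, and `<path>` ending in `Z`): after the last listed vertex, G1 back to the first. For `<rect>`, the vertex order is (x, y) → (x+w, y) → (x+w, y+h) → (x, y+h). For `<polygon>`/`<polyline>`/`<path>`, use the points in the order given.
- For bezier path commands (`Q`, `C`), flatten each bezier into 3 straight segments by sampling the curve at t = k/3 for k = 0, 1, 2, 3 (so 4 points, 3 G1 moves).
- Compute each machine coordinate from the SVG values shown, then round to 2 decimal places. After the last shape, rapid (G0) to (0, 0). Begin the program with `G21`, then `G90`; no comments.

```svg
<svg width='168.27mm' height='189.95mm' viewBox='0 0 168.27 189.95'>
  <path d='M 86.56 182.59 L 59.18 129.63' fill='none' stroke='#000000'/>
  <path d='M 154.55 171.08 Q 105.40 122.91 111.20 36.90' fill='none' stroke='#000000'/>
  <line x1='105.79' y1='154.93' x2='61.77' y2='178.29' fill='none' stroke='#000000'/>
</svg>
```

G21
G90
G0 X86.56 Y7.36
M4 S445
G1 X59.18 Y60.32 F2219
M5
G0 X154.55 Y18.87
M4 S445
G1 X127.89 Y55.19 F2219
G1 X113.44 Y99.91
G1 X111.20 Y153.05
M5
G0 X105.79 Y35.02
M4 S445
G1 X61.77 Y11.66 F2219
M5
G0 X0.00 Y0.00

viewBox `0 0 168.27 189.95` with mm width/height → 1 unit = 1 mm. Flip: y_m = 189.95 − y_svg.

**Shape 1** — `<path>` line segment, stroke `#000000` → score (S445, F2219). Machine vertices: (86.56,7.36) → (59.18,60.32). Open path.

**Shape 2** — `<path>` quadratic bezier, stroke `#000000` → score (S445, F2219). Control points (SVG): P0=(154.55,171.08), P1=(105.40,122.91), P2=(111.20,36.90); sampled at t=k/3. Machine vertices: (154.55,18.87) → (127.89,55.19) → (113.44,99.91) → (111.20,153.05). Open path.

**Shape 3** — `<line>` line segment, stroke `#000000` → score (S445, F2219). Machine vertices: (105.79,35.02) → (61.77,11.66). Open path.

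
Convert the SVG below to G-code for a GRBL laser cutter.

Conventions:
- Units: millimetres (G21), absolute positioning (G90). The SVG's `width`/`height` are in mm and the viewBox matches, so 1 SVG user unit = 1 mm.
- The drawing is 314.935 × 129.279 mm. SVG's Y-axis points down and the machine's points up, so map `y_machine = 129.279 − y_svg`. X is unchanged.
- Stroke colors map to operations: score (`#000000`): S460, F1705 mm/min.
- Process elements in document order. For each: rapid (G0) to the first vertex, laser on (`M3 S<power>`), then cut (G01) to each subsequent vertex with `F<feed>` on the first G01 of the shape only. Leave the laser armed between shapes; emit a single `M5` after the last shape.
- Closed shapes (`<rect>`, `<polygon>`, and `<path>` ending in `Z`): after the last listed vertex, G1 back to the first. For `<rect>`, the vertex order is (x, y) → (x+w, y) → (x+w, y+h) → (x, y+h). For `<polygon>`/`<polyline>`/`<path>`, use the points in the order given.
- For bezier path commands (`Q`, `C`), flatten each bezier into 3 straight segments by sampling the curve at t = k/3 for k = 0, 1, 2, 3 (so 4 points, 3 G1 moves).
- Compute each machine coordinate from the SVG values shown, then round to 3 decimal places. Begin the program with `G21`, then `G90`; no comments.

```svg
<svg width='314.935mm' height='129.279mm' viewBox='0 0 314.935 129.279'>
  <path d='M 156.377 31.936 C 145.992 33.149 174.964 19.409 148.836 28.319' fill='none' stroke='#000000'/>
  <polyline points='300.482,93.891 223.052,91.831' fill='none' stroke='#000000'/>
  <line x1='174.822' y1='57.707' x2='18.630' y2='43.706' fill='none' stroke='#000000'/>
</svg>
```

G21
G90
G0 X156.377 Y97.343
M3 S460
G01 X155.613 Y99.722 F1705
G01 X160.096 Y103.713
G01 X148.836 Y100.960
G0 X300.482 Y35.388
M3 S460
G01 X223.052 Y37.448 F1705
G0 X174.822 Y71.572
M3 S460
G01 X18.630 Y85.573 F1705
M5

viewBox `0 0 314.935 129.279` with mm width/height → 1 unit = 1 mm. Flip: y_m = 129.279 − y_svg.

**Shape 1** — `<path>` cubic bezier, stroke `#000000` → score (S460, F1705). Control points (SVG): P0=(156.377,31.936), P1=(145.992,33.149), P2=(174.964,19.409), P3=(148.836,28.319); sampled at t=k/3. Machine vertices: (156.377,97.343) → (155.613,99.722) → (160.096,103.713) → (148.836,100.960). Open path.

**Shape 2** — `<polyline>` line segment, stroke `#000000` → score (S460, F1705). Machine vertices: (300.482,35.388) → (223.052,37.448). Open path.

**Shape 3** — `<line>` line segment, stroke `#000000` → score (S460, F1705). Machine vertices: (174.822,71.572) → (18.630,85.573). Open path.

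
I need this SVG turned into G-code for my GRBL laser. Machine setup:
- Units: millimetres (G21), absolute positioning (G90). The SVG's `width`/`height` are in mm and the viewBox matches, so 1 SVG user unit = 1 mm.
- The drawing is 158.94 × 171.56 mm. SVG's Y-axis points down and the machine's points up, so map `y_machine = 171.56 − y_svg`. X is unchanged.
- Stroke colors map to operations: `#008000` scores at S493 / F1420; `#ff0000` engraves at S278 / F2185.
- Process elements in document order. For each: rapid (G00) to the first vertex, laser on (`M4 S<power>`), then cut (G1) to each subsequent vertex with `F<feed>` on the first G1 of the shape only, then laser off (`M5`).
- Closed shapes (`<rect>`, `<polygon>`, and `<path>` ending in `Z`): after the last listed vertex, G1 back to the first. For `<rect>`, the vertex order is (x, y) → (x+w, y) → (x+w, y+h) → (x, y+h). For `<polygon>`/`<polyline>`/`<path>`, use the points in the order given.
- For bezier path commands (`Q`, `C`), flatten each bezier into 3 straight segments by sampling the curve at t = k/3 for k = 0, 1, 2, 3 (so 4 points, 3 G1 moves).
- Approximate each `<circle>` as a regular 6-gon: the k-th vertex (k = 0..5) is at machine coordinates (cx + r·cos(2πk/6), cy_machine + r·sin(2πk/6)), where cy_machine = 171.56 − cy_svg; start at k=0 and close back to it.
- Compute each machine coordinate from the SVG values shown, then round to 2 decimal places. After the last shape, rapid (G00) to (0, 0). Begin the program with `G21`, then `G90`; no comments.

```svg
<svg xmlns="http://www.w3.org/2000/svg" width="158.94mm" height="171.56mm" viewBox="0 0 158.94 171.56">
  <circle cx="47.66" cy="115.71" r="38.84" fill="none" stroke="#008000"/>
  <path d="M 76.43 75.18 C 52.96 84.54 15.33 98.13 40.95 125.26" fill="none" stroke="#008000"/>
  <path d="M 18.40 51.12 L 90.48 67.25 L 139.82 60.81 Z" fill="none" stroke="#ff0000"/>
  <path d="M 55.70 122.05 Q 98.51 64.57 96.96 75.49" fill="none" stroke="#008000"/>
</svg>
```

viewBox `0 0 158.94 171.56` with mm width/height → 1 unit = 1 mm. Flip: y_m = 171.56 − y_svg.

**Shape 1** — `<circle>` circle, stroke `#008000` → score (S493, F1420). Machine vertices: (86.50,55.85) → (67.08,89.49) → (28.24,89.49) → (8.82,55.85) → (28.24,22.21) → (67.08,22.21) → (86.50,55.85). Closed: final G1 returns to the first vertex.

**Shape 2** — `<path>` cubic bezier, stroke `#008000` → score (S493, F1420). Control points (SVG): P0=(76.43,75.18), P1=(52.96,84.54), P2=(15.33,98.13), P3=(40.95,125.26); sampled at t=k/3. Machine vertices: (76.43,96.38) → (51.11,85.27) → (33.55,69.26) → (40.95,46.30). Open path.

**Shape 3** — `<path>` closed polygon, stroke `#ff0000` → engrave (S278, F2185). Machine vertices: (18.40,120.44) → (90.48,104.31) → (139.82,110.75) → (18.40,120.44). Closed: final G1 returns to the first vertex.

**Shape 4** — `<path>` quadratic bezier, stroke `#008000` → score (S493, F1420). Control points (SVG): P0=(55.70,122.05), P1=(98.51,64.57), P2=(96.96,75.49); sampled at t=k/3. Machine vertices: (55.70,49.51) → (79.31,80.23) → (93.06,95.75) → (96.96,96.07). Open path.

G21
G90
G00 X86.50 Y55.85
M4 S493
G1 X67.08 Y89.49 F1420
G1 X28.24 Y89.49
G1 X8.82 Y55.85
G1 X28.24 Y22.21
G1 X67.08 Y22.21
G1 X86.50 Y55.85
M5
G00 X76.43 Y96.38
M4 S493
G1 X51.11 Y85.27 F1420
G1 X33.55 Y69.26
G1 X40.95 Y46.30
M5
G00 X18.40 Y120.44
M4 S278
G1 X90.48 Y104.31 F2185
G1 X139.82 Y110.75
G1 X18.40 Y120.44
M5
G00 X55.70 Y49.51
M4 S493
G1 X79.31 Y80.23 F1420
G1 X93.06 Y95.75
G1 X96.96 Y96.07
M5
G00 X0.00 Y0.00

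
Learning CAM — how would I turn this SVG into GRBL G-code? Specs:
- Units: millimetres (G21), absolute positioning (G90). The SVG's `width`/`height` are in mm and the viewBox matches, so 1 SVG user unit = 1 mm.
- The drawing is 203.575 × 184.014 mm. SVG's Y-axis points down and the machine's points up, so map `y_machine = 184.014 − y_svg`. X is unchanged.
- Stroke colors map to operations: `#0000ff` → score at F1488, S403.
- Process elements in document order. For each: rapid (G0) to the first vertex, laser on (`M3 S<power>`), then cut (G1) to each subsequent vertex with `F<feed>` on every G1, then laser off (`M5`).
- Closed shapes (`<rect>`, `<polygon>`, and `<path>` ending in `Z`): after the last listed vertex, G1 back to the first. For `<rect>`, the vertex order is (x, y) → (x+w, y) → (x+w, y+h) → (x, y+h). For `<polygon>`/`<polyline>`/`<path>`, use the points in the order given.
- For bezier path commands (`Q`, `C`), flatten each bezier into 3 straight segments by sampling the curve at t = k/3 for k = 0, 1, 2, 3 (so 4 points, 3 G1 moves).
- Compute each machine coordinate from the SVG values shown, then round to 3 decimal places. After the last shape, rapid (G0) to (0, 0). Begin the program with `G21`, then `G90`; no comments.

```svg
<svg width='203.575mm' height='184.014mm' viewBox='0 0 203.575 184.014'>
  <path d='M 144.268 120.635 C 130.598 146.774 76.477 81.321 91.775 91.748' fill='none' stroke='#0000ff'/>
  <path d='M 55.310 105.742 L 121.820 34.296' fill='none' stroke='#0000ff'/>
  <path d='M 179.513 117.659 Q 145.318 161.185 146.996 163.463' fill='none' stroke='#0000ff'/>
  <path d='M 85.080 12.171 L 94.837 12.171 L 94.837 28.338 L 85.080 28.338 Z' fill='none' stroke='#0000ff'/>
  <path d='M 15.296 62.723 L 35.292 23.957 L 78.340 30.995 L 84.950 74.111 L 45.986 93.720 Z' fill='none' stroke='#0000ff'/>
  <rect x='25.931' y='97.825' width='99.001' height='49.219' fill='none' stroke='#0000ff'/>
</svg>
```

1 u = 1 mm; y_m = 184.014 − y.

[1] `<path>` cubic bezier, #0000ff→score S403 F1488: (144.268,63.379) → (121.184,61.568) → (95.547,83.602) → (91.775,92.266)

[2] `<path>` line segment, #0000ff→score S403 F1488: (55.310,78.272) → (121.820,149.718)

[3] `<path>` quadratic bezier, #0000ff→score S403 F1488: (179.513,66.355) → (160.702,41.921) → (149.863,26.653) → (146.996,20.551)

[4] `<path>` rectangle, #0000ff→score S403 F1488: (85.080,171.843) → (94.837,171.843) → (94.837,155.676) → (85.080,155.676) → (85.080,171.843) (closed)

[5] `<path>` regular polygon, #0000ff→score S403 F1488: (15.296,121.291) → (35.292,160.057) → (78.340,153.019) → (84.950,109.903) → (45.986,90.294) → (15.296,121.291) (closed)

[6] `<rect>` rectangle, #0000ff→score S403 F1488: (25.931,86.189) → (124.932,86.189) → (124.932,36.970) → (25.931,36.970) → (25.931,86.189) (closed)

G21
G90
G0 X144.268 Y63.379
M3 S403
G1 X121.184 Y61.568 F1488
G1 X95.547 Y83.602 F1488
G1 X91.775 Y92.266 F1488
M5
G0 X55.310 Y78.272
M3 S403
G1 X121.820 Y149.718 F1488
M5
G0 X179.513 Y66.355
M3 S403
G1 X160.702 Y41.921 F1488
G1 X149.863 Y26.653 F1488
G1 X146.996 Y20.551 F1488
M5
G0 X85.080 Y171.843
M3 S403
G1 X94.837 Y171.843 F1488
G1 X94.837 Y155.676 F1488
G1 X85.080 Y155.676 F1488
G1 X85.080 Y171.843 F1488
M5
G0 X15.296 Y121.291
M3 S403
G1 X35.292 Y160.057 F1488
G1 X78.340 Y153.019 F1488
G1 X84.950 Y109.903 F1488
G1 X45.986 Y90.294 F1488
G1 X15.296 Y121.291 F1488
M5
G0 X25.931 Y86.189
M3 S403
G1 X124.932 Y86.189 F1488
G1 X124.932 Y36.970 F1488
G1 X25.931 Y36.970 F1488
G1 X25.931 Y86.189 F1488
M5
G0 X0.000 Y0.000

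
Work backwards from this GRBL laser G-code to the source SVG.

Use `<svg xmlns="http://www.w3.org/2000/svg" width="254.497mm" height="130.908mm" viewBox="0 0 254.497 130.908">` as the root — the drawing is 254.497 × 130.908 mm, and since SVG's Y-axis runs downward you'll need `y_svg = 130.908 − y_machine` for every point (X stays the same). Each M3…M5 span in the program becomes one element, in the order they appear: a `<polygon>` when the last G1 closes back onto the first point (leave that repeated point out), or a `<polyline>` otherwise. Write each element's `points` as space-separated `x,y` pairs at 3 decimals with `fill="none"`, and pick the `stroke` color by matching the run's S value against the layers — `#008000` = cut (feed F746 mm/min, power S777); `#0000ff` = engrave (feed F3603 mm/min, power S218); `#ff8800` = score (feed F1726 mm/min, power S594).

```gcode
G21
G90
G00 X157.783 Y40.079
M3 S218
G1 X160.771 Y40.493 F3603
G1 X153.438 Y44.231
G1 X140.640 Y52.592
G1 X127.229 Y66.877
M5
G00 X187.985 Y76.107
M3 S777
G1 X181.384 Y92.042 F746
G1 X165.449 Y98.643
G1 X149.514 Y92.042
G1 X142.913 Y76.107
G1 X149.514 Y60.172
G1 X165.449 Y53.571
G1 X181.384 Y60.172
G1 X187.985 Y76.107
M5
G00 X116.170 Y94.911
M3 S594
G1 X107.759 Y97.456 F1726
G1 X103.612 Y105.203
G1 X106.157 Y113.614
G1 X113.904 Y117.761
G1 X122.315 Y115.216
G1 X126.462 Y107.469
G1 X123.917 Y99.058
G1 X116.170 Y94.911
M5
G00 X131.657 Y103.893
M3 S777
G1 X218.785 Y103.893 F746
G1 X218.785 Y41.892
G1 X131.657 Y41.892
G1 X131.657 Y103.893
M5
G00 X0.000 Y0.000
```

<svg xmlns="http://www.w3.org/2000/svg" width="254.497mm" height="130.908mm" viewBox="0 0 254.497 130.908">
  <polyline points="157.783,90.829 160.771,90.415 153.438,86.677 140.640,78.316 127.229,64.031" fill="none" stroke="#0000ff"/>
  <polygon points="187.985,54.801 181.384,38.866 165.449,32.265 149.514,38.866 142.913,54.801 149.514,70.736 165.449,77.337 181.384,70.736" fill="none" stroke="#008000"/>
  <polygon points="116.170,35.997 107.759,33.452 103.612,25.705 106.157,17.294 113.904,13.147 122.315,15.692 126.462,23.439 123.917,31.850" fill="none" stroke="#ff8800"/>
  <polygon points="131.657,27.015 218.785,27.015 218.785,89.016 131.657,89.016" fill="none" stroke="#008000"/>
</svg>

Each laser-on run becomes one SVG element. Flip Y back into SVG space with y_svg = 130.908 − y_machine.

Run 1: S218 ⇒ engrave layer `#0000ff`. The run is open, so emit a `<polyline>` with points (Y-flipped): 157.783,90.829 160.771,90.415 153.438,86.677 140.640,78.316 127.229,64.031.

Run 2: S777 ⇒ cut layer `#008000`. The run returns to its start, so emit a `<polygon>` with points (Y-flipped): 187.985,54.801 181.384,38.866 165.449,32.265 149.514,38.866 142.913,54.801 149.514,70.736 165.449,77.337 181.384,70.736.

Run 3: power S594 maps to stroke `#ff8800` (score). The run returns to its start, so emit a `<polygon>` with points (Y-flipped): 116.170,35.997 107.759,33.452 103.612,25.705 106.157,17.294 113.904,13.147 122.315,15.692 126.462,23.439 123.917,31.850.

Run 4: the run's S777 means `#008000` (cut). The run returns to its start, so emit a `<polygon>` with points (Y-flipped): 131.657,27.015 218.785,27.015 218.785,89.016 131.657,89.016.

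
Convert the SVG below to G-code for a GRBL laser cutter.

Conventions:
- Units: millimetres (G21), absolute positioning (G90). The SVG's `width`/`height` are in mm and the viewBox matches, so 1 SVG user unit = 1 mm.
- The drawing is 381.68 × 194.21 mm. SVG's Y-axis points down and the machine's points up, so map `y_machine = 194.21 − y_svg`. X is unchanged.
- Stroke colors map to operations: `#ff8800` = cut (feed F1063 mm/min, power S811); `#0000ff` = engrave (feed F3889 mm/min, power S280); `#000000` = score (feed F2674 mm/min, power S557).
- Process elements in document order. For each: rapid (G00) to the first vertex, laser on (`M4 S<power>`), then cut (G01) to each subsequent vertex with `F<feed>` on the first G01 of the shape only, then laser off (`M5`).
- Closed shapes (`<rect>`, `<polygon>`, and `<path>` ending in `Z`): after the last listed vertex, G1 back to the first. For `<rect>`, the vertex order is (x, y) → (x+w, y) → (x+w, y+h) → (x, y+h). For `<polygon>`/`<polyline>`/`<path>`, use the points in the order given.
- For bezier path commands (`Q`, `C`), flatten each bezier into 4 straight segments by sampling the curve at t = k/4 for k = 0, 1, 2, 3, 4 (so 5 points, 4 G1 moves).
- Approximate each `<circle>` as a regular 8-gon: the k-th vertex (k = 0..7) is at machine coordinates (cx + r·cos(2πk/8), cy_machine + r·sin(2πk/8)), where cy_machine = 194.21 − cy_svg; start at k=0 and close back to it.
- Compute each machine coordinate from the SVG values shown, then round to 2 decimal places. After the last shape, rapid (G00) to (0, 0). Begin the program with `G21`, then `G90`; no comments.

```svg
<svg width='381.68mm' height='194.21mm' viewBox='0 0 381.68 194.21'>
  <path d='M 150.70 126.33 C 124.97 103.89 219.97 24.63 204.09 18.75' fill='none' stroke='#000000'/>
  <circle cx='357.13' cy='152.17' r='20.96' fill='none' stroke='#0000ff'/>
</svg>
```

G21
G90
G00 X150.70 Y67.88
M4 S557
G01 X150.42 Y93.33 F2674
G01 X173.70 Y127.88
G01 X198.83 Y159.33
G01 X204.09 Y175.46
M5
G00 X378.09 Y42.04
M4 S280
G01 X371.95 Y56.86 F3889
G01 X357.13 Y63.00
G01 X342.31 Y56.86
G01 X336.17 Y42.04
G01 X342.31 Y27.22
G01 X357.13 Y21.08
G01 X371.95 Y27.22
G01 X378.09 Y42.04
M5
G00 X0.00 Y0.00

1 u = 1 mm; y_m = 194.21 − y.

[1] `<path>` cubic bezier, #000000→score S557 F2674: (150.70,67.88) → (150.42,93.33) → (173.70,127.88) → (198.83,159.33) → (204.09,175.46)

[2] `<circle>` circle, #0000ff→engrave S280 F3889: (378.09,42.04) → (371.95,56.86) → (357.13,63.00) → (342.31,56.86) → (336.17,42.04) → (342.31,27.22) → (357.13,21.08) → (371.95,27.22) → (378.09,42.04) (closed)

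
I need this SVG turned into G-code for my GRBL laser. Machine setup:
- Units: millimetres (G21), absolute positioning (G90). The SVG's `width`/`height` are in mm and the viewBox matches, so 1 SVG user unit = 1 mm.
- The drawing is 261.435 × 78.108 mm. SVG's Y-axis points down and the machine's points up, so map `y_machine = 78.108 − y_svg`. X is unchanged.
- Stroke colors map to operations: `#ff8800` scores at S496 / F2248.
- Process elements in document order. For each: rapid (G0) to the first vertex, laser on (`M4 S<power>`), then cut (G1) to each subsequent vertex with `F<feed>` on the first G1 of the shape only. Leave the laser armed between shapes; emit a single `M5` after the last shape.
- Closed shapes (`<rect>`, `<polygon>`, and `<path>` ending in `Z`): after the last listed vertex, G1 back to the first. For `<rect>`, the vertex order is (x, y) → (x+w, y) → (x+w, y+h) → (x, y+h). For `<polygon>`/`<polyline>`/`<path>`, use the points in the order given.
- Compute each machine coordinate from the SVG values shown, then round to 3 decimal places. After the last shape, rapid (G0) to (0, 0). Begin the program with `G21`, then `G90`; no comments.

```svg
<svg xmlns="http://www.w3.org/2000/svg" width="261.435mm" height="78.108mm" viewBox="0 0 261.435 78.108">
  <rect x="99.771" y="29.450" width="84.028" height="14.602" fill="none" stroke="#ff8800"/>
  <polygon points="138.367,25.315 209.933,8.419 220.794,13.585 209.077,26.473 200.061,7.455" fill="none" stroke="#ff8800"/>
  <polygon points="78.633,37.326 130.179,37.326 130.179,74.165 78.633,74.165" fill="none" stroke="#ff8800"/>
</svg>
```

Since the viewBox matches the mm dimensions, user units are millimetres directly. The only transform is the Y-flip y_m = 78.108 − y_svg.

Shape 1 is a rectangle drawn with `<rect>`. Its stroke #ff8800 means score at S496, F2248. After flipping Y the toolpath is (99.771,48.658) → (183.799,48.658) → (183.799,34.056) → (99.771,34.056) → (99.771,48.658), returning to the start.

Shape 2 is a closed polygon drawn with `<polygon>`. Its stroke #ff8800 means score at S496, F2248. After flipping Y the toolpath is (138.367,52.793) → (209.933,69.689) → (220.794,64.523) → (209.077,51.635) → (200.061,70.653) → (138.367,52.793), returning to the start.

Shape 3 is a rectangle drawn with `<polygon>`. Its stroke #ff8800 means score at S496, F2248. After flipping Y the toolpath is (78.633,40.782) → (130.179,40.782) → (130.179,3.943) → (78.633,3.943) → (78.633,40.782), returning to the start.

G21
G90
G0 X99.771 Y48.658
M4 S496
G1 X183.799 Y48.658 F2248
G1 X183.799 Y34.056
G1 X99.771 Y34.056
G1 X99.771 Y48.658
G0 X138.367 Y52.793
M4 S496
G1 X209.933 Y69.689 F2248
G1 X220.794 Y64.523
G1 X209.077 Y51.635
G1 X200.061 Y70.653
G1 X138.367 Y52.793
G0 X78.633 Y40.782
M4 S496
G1 X130.179 Y40.782 F2248
G1 X130.179 Y3.943
G1 X78.633 Y3.943
G1 X78.633 Y40.782
M5
G0 X0.000 Y0.000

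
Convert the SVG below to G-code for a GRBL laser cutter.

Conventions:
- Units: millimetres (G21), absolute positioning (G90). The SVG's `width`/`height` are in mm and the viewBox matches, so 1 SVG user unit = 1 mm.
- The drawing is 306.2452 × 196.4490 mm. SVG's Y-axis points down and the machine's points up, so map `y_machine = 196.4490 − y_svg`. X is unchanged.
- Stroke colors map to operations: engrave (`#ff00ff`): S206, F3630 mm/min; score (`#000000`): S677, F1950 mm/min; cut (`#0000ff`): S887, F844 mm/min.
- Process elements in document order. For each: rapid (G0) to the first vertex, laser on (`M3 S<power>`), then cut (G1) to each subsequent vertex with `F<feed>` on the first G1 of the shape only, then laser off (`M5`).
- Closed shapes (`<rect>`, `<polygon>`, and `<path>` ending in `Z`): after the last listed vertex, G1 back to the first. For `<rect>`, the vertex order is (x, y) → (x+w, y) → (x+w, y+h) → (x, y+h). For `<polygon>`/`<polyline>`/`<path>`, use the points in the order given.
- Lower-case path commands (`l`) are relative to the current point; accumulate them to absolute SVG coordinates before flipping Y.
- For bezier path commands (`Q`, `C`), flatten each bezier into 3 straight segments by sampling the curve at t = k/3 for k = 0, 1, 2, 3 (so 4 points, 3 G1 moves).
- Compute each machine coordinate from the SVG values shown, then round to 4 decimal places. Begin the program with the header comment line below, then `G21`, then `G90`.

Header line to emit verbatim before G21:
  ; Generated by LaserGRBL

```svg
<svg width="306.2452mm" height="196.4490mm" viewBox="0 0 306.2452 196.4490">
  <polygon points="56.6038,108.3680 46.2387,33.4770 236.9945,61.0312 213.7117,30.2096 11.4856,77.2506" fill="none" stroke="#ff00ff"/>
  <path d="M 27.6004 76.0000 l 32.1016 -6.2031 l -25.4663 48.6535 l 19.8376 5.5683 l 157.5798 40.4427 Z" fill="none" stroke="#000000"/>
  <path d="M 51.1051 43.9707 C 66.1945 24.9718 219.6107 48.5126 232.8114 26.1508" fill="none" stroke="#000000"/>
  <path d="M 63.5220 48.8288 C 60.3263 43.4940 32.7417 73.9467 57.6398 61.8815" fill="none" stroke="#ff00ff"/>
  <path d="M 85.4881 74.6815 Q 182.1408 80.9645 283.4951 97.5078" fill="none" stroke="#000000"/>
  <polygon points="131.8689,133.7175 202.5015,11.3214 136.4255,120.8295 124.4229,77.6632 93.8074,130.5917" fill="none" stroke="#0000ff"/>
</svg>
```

viewBox `0 0 306.2452 196.4490` with mm width/height → 1 unit = 1 mm. Flip: y_m = 196.4490 − y_svg.

**Shape 1** — `<polygon>` closed polygon, stroke `#ff00ff` → engrave (S206, F3630). Machine vertices: (56.6038,88.0810) → (46.2387,162.9720) → (236.9945,135.4178) → (213.7117,166.2394) → (11.4856,119.1984) → (56.6038,88.0810). Closed: final G1 returns to the first vertex.

**Shape 2** — `<path>` closed polygon, stroke `#000000` → score (S677, F1950). Machine vertices: (27.6004,120.4490) → (59.7020,126.6521) → (34.2357,77.9986) → (54.0733,72.4303) → (211.6531,31.9876) → (27.6004,120.4490). Closed: final G1 returns to the first vertex.

**Shape 3** — `<path>` cubic bezier, stroke `#000000` → score (S677, F1950). Control points (SVG): P0=(51.1051,43.9707), P1=(66.1945,24.9718), P2=(219.6107,48.5126), P3=(232.8114,26.1508); sampled at t=k/3. Machine vertices: (51.1051,152.4783) → (101.9871,160.5729) → (183.1886,159.9616) → (232.8114,170.2982). Open path.

**Shape 4** — `<path>` cubic bezier, stroke `#ff00ff` → engrave (S206, F3630). Control points (SVG): P0=(63.5220,48.8288), P1=(60.3263,43.4940), P2=(32.7417,73.9467), P3=(57.6398,61.8815); sampled at t=k/3. Machine vertices: (63.5220,147.6202) → (55.0438,143.9260) → (47.3888,133.7747) → (57.6398,134.5675). Open path.

**Shape 5** — `<path>` quadratic bezier, stroke `#000000` → score (S677, F1950). Control points (SVG): P0=(85.4881,74.6815), P1=(182.1408,80.9645), P2=(283.4951,97.5078); sampled at t=k/3. Machine vertices: (85.4881,121.7675) → (150.4456,116.4388) → (216.4480,108.8300) → (283.4951,98.9412). Open path.

**Shape 6** — `<polygon>` closed polygon, stroke `#0000ff` → cut (S887, F844). Machine vertices: (131.8689,62.7315) → (202.5015,185.1276) → (136.4255,75.6195) → (124.4229,118.7858) → (93.8074,65.8573) → (131.8689,62.7315). Closed: final G1 returns to the first vertex.

; Generated by LaserGRBL
G21
G90
G0 X56.6038 Y88.0810
M3 S206
G1 X46.2387 Y162.9720 F3630
G1 X236.9945 Y135.4178
G1 X213.7117 Y166.2394
G1 X11.4856 Y119.1984
G1 X56.6038 Y88.0810
M5
G0 X27.6004 Y120.4490
M3 S677
G1 X59.7020 Y126.6521 F1950
G1 X34.2357 Y77.9986
G1 X54.0733 Y72.4303
G1 X211.6531 Y31.9876
G1 X27.6004 Y120.4490
M5
G0 X51.1051 Y152.4783
M3 S677
G1 X101.9871 Y160.5729 F1950
G1 X183.1886 Y159.9616
G1 X232.8114 Y170.2982
M5
G0 X63.5220 Y147.6202
M3 S206
G1 X55.0438 Y143.9260 F3630
G1 X47.3888 Y133.7747
G1 X57.6398 Y134.5675
M5
G0 X85.4881 Y121.7675
M3 S677
G1 X150.4456 Y116.4388 F1950
G1 X216.4480 Y108.8300
G1 X283.4951 Y98.9412
M5
G0 X131.8689 Y62.7315
M3 S887
G1 X202.5015 Y185.1276 F844
G1 X136.4255 Y75.6195
G1 X124.4229 Y118.7858
G1 X93.8074 Y65.8573
G1 X131.8689 Y62.7315
M5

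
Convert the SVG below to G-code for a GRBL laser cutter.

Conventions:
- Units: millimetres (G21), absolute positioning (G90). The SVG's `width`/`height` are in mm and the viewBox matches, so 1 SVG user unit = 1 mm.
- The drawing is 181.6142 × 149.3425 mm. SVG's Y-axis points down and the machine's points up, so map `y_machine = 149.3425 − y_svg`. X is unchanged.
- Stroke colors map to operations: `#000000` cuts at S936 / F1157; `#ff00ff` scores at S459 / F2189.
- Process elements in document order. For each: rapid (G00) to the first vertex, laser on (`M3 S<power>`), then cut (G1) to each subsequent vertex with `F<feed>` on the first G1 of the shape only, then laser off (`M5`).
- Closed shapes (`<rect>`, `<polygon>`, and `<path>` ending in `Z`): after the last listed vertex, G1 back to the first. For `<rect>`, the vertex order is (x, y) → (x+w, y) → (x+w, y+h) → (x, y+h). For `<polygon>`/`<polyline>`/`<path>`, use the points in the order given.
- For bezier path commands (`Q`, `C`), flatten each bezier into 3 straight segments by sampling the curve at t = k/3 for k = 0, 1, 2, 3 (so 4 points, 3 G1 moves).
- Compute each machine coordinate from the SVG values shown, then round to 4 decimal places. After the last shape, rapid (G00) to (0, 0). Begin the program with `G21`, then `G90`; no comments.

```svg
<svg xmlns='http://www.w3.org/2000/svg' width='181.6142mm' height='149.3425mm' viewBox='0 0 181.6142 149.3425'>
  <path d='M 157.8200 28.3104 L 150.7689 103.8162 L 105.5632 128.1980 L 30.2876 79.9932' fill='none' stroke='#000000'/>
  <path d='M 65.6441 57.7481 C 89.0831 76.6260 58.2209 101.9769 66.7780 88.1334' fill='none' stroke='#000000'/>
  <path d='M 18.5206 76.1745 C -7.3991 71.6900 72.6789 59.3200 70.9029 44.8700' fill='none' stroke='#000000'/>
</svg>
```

G21
G90
G00 X157.8200 Y121.0321
M3 S936
G1 X150.7689 Y45.5263 F1157
G1 X105.5632 Y21.1445
G1 X30.2876 Y69.3493
M5
G00 X65.6441 Y91.5944
M3 S936
G1 X74.4538 Y72.2502 F1157
G1 X67.8895 Y58.7390
G1 X66.7780 Y61.2091
M5
G00 X18.5206 Y73.1680
M3 S936
G1 X20.9760 Y80.0660 F1157
G1 X52.3517 Y90.9309
G1 X70.9029 Y104.4725
M5
G00 X0.0000 Y0.0000

1 u = 1 mm; y_m = 149.3425 − y.

[1] `<path>` open polyline, #000000→cut S936 F1157: (157.8200,121.0321) → (150.7689,45.5263) → (105.5632,21.1445) → (30.2876,69.3493)

[2] `<path>` cubic bezier, #000000→cut S936 F1157: (65.6441,91.5944) → (74.4538,72.2502) → (67.8895,58.7390) → (66.7780,61.2091)

[3] `<path>` cubic bezier, #000000→cut S936 F1157: (18.5206,73.1680) → (20.9760,80.0660) → (52.3517,90.9309) → (70.9029,104.4725)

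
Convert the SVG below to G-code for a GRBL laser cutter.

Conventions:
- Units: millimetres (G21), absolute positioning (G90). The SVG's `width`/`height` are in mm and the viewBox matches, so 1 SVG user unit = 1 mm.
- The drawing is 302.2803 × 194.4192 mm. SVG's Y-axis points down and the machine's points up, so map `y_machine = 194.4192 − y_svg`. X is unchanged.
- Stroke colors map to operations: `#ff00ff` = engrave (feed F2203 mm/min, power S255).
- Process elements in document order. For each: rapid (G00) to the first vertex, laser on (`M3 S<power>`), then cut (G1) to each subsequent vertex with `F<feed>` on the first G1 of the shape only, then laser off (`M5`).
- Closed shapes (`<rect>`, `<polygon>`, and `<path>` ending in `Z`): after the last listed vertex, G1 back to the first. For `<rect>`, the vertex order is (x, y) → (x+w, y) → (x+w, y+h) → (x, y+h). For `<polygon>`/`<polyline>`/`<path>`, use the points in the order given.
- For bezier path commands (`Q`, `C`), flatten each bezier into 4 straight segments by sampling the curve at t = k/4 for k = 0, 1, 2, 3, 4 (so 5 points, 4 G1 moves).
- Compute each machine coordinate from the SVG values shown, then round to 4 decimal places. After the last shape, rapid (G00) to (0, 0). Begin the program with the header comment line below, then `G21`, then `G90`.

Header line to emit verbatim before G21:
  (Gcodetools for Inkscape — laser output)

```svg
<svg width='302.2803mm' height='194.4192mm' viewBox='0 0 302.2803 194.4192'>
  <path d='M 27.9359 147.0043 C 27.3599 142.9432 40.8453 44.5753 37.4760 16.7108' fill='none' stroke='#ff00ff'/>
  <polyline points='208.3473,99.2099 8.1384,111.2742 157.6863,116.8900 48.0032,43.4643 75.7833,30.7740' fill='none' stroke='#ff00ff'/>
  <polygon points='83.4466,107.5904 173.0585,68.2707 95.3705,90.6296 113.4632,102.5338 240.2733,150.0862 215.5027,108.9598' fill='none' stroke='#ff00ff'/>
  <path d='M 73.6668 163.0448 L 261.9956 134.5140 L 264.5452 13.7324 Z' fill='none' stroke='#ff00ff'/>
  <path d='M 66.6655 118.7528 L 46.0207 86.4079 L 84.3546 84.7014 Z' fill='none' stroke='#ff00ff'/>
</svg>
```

(Gcodetools for Inkscape — laser output)
G21
G90
G00 X27.9359 Y47.4149
M3 S255
G1 X29.6573 Y65.5681 F2203
G1 X33.7534 Y103.6354
G1 X37.3258 Y146.1658
G1 X37.4760 Y177.7084
M5
G00 X208.3473 Y95.2093
M3 S255
G1 X8.1384 Y83.1450 F2203
G1 X157.6863 Y77.5292
G1 X48.0032 Y150.9549
G1 X75.7833 Y163.6452
M5
G00 X83.4466 Y86.8288
M3 S255
G1 X173.0585 Y126.1485 F2203
G1 X95.3705 Y103.7896
G1 X113.4632 Y91.8854
G1 X240.2733 Y44.3330
G1 X215.5027 Y85.4594
G1 X83.4466 Y86.8288
M5
G00 X73.6668 Y31.3744
M3 S255
G1 X261.9956 Y59.9052 F2203
G1 X264.5452 Y180.6868
G1 X73.6668 Y31.3744
M5
G00 X66.6655 Y75.6664
M3 S255
G1 X46.0207 Y108.0113 F2203
G1 X84.3546 Y109.7178
G1 X66.6655 Y75.6664
M5
G00 X0.0000 Y0.0000

viewBox `0 0 302.2803 194.4192` with mm width/height → 1 unit = 1 mm. Flip: y_m = 194.4192 − y_svg.

**Shape 1** — `<path>` cubic bezier, stroke `#ff00ff` → engrave (S255, F2203). Control points (SVG): P0=(27.9359,147.0043), P1=(27.3599,142.9432), P2=(40.8453,44.5753), P3=(37.4760,16.7108); sampled at t=k/4. Machine vertices: (27.9359,47.4149) → (29.6573,65.5681) → (33.7534,103.6354) → (37.3258,146.1658) → (37.4760,177.7084). Open path.

**Shape 2** — `<polyline>` open polyline, stroke `#ff00ff` → engrave (S255, F2203). Machine vertices: (208.3473,95.2093) → (8.1384,83.1450) → (157.6863,77.5292) → (48.0032,150.9549) → (75.7833,163.6452). Open path.

**Shape 3** — `<polygon>` closed polygon, stroke `#ff00ff` → engrave (S255, F2203). Machine vertices: (83.4466,86.8288) → (173.0585,126.1485) → (95.3705,103.7896) → (113.4632,91.8854) → (240.2733,44.3330) → (215.5027,85.4594) → (83.4466,86.8288). Closed: final G1 returns to the first vertex.

**Shape 4** — `<path>` closed polygon, stroke `#ff00ff` → engrave (S255, F2203). Machine vertices: (73.6668,31.3744) → (261.9956,59.9052) → (264.5452,180.6868) → (73.6668,31.3744). Closed: final G1 returns to the first vertex.

**Shape 5** — `<path>` regular polygon, stroke `#ff00ff` → engrave (S255, F2203). Machine vertices: (66.6655,75.6664) → (46.0207,108.0113) → (84.3546,109.7178) → (66.6655,75.6664). Closed: final G1 returns to the first vertex.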